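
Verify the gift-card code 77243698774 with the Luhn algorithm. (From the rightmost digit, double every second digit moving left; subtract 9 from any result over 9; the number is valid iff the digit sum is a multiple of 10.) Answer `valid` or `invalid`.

valid

From the right, keep odd positions and double even positions (subtract 9 from any doubled value over 9):
  doubled (positions 2,4,...): 5 7 3 8 5 → sum 28
  kept (positions 1,3,...): 4 7 9 3 2 7 → sum 32
Total = 60.
60 mod 10 = 0, so the number is valid.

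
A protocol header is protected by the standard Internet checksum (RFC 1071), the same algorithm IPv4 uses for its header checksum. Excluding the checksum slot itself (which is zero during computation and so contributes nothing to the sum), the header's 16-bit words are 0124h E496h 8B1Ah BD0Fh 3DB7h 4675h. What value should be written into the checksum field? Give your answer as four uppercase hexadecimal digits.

One's-complement addition (fold any carry out of bit 15 back into bit 0):
  0x0124 + 0xE496 = 0x0E5BA
  0xE5BA + 0x8B1A = 0x170D4 → wrap carry → 0x70D5
  0x70D5 + 0xBD0F = 0x12DE4 → wrap carry → 0x2DE5
  0x2DE5 + 0x3DB7 = 0x06B9C
  0x6B9C + 0x4675 = 0x0B211
One's-complement sum = 0xB211.
Checksum = ~0xB211 & 0xFFFF = 0x4DEE.

4DEE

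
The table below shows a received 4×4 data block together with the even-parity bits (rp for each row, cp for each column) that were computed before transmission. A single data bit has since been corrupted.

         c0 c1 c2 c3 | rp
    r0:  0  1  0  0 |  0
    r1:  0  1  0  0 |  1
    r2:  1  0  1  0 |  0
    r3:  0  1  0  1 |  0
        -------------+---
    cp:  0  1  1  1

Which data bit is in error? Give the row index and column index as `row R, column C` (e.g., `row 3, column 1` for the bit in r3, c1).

row 0, column 0

Recompute each row's even parity and compare to rp:
  r0: data parity 1, sent rp 0 → mismatch
  r1: data parity 1, sent rp 1 → ok
  r2: data parity 0, sent rp 0 → ok
  r3: data parity 0, sent rp 0 → ok
Recompute each column's even parity and compare to cp:
  c0: data parity 1, sent cp 0 → mismatch
  c1: data parity 1, sent cp 1 → ok
  c2: data parity 1, sent cp 1 → ok
  c3: data parity 1, sent cp 1 → ok
Exactly one row (r0) and one column (c0) fail → the flipped bit is at their intersection.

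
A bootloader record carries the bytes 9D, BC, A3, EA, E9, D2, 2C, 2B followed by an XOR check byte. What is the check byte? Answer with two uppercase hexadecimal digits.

54

XOR the bytes together:
  start with 0x9D
  0x9D ⊕ 0xBC = 0x21
  0x21 ⊕ 0xA3 = 0x82
  0x82 ⊕ 0xEA = 0x68
  0x68 ⊕ 0xE9 = 0x81
  0x81 ⊕ 0xD2 = 0x53
  0x53 ⊕ 0x2C = 0x7F
  0x7F ⊕ 0x2B = 0x54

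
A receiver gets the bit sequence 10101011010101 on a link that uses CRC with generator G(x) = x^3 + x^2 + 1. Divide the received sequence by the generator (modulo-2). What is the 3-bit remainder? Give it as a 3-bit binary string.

000

Modulo-2 division of 10101011010101 by 1101:
  pos 0: 1010 XOR 1101 = 0111
  pos 1: 1111 XOR 1101 = 0010
  pos 3: 1001 XOR 1101 = 0100
  pos 4: 1001 XOR 1101 = 0100
  pos 5: 1000 XOR 1101 = 0101
  pos 6: 1011 XOR 1101 = 0110
  pos 7: 1100 XOR 1101 = 0001
  pos 10: 1101 XOR 1101 = 0000
Remainder = 000 (zero — the frame passes the CRC check).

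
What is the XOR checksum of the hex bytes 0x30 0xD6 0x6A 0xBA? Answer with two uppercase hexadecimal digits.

36

XOR the bytes together:
  start with 0x30
  0x30 ⊕ 0xD6 = 0xE6
  0xE6 ⊕ 0x6A = 0x8C
  0x8C ⊕ 0xBA = 0x36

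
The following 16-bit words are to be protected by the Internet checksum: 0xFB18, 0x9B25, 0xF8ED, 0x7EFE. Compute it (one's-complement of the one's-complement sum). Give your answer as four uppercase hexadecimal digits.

F1D4

One's-complement addition (fold any carry out of bit 15 back into bit 0):
  0xFB18 + 0x9B25 = 0x1963D → wrap carry → 0x963E
  0x963E + 0xF8ED = 0x18F2B → wrap carry → 0x8F2C
  0x8F2C + 0x7EFE = 0x10E2A → wrap carry → 0x0E2B
One's-complement sum = 0x0E2B.
Checksum = ~0x0E2B & 0xFFFF = 0xF1D4.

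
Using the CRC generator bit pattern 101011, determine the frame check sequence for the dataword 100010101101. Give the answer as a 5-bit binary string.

Append 5 zeros: 10001010110100000. Divide by 101011 (XOR where the leading bit is 1):
  pos 0: 100010 XOR 101011 = 001001
  pos 2: 100110 XOR 101011 = 001101
  pos 4: 110111 XOR 101011 = 011100
  pos 5: 111000 XOR 101011 = 010011
  pos 6: 100111 XOR 101011 = 001100
  pos 8: 110000 XOR 101011 = 011011
  pos 9: 110110 XOR 101011 = 011101
  pos 10: 111010 XOR 101011 = 010001
  pos 11: 100010 XOR 101011 = 001001
Remainder (last 5 bits) = 01001. This is the CRC / FCS.

01001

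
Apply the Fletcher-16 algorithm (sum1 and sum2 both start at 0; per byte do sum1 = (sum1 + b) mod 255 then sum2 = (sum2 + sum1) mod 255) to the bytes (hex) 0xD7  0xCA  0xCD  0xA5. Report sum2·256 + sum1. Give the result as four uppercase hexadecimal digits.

0116

Running sums (mod 255):
  after byte 0 (0xD7): sum1=215, sum2=215
  after byte 1 (0xCA): sum1=162, sum2=122
  after byte 2 (0xCD): sum1=112, sum2=234
  after byte 3 (0xA5): sum1=22, sum2=1
Checksum = sum2·256 + sum1 = 1·256 + 22 = 278 = 0x0116.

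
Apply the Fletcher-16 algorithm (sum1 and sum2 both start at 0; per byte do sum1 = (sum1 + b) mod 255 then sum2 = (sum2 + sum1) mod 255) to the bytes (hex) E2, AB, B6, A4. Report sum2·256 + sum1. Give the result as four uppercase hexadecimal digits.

Running sums (mod 255):
  after byte 0 (E2): sum1=226, sum2=226
  after byte 1 (AB): sum1=142, sum2=113
  after byte 2 (B6): sum1=69, sum2=182
  after byte 3 (A4): sum1=233, sum2=160
Checksum = sum2·256 + sum1 = 160·256 + 233 = 41193 = 0xA0E9.

A0E9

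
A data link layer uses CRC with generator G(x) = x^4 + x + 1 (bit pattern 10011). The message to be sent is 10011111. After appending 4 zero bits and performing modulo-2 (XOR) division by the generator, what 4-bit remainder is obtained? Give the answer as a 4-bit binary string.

1001

Append 4 zeros: 100111110000. Divide by 10011 (XOR where the leading bit is 1):
  pos 0: 10011 XOR 10011 = 00000
  pos 5: 11100 XOR 10011 = 01111
  pos 6: 11110 XOR 10011 = 01101
  pos 7: 11010 XOR 10011 = 01001
Remainder (last 4 bits) = 1001. This is the CRC / FCS.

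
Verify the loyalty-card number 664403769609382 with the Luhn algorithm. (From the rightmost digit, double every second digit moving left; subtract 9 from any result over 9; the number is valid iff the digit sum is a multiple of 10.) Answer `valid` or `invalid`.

From the right, keep odd positions and double even positions (subtract 9 from any doubled value over 9):
  doubled (positions 2,4,...): 7 9 3 3 6 8 3 → sum 39
  kept (positions 1,3,...): 2 3 0 9 7 0 4 6 → sum 31
Total = 70.
70 mod 10 = 0, so the number is valid.

valid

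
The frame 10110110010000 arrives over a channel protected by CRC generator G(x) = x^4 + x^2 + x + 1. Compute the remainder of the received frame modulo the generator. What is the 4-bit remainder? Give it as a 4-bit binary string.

0000

Modulo-2 division of 10110110010000 by 10111:
  pos 0: 10110 XOR 10111 = 00001
  pos 4: 11100 XOR 10111 = 01011
  pos 5: 10111 XOR 10111 = 00000
Remainder = 0000 (zero — the frame passes the CRC check).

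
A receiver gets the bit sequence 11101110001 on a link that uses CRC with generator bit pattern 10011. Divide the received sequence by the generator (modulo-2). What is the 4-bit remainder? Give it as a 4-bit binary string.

Modulo-2 division of 11101110001 by 10011:
  pos 0: 11101 XOR 10011 = 01110
  pos 1: 11101 XOR 10011 = 01110
  pos 2: 11101 XOR 10011 = 01110
  pos 3: 11100 XOR 10011 = 01111
  pos 4: 11110 XOR 10011 = 01101
  pos 5: 11010 XOR 10011 = 01001
  pos 6: 10011 XOR 10011 = 00000
Remainder = 0000 (zero — the frame passes the CRC check).

0000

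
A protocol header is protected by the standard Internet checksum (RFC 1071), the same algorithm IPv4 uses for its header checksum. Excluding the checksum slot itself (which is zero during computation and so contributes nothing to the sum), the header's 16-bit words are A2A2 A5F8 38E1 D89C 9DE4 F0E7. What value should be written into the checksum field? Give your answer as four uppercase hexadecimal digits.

One's-complement addition (fold any carry out of bit 15 back into bit 0):
  0xA2A2 + 0xA5F8 = 0x1489A → wrap carry → 0x489B
  0x489B + 0x38E1 = 0x0817C
  0x817C + 0xD89C = 0x15A18 → wrap carry → 0x5A19
  0x5A19 + 0x9DE4 = 0x0F7FD
  0xF7FD + 0xF0E7 = 0x1E8E4 → wrap carry → 0xE8E5
One's-complement sum = 0xE8E5.
Checksum = ~0xE8E5 & 0xFFFF = 0x171A.

171A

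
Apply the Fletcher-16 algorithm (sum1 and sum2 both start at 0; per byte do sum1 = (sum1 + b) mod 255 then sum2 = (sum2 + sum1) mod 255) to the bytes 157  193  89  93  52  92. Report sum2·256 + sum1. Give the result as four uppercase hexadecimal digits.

BCA6

Running sums (mod 255):
  after byte 0 (157): sum1=157, sum2=157
  after byte 1 (193): sum1=95, sum2=252
  after byte 2 (89): sum1=184, sum2=181
  after byte 3 (93): sum1=22, sum2=203
  after byte 4 (52): sum1=74, sum2=22
  after byte 5 (92): sum1=166, sum2=188
Checksum = sum2·256 + sum1 = 188·256 + 166 = 48294 = 0xBCA6.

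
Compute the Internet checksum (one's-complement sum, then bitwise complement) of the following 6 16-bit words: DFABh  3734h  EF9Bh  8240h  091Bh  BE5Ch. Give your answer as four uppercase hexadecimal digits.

AFCB

One's-complement addition (fold any carry out of bit 15 back into bit 0):
  0xDFAB + 0x3734 = 0x116DF → wrap carry → 0x16E0
  0x16E0 + 0xEF9B = 0x1067B → wrap carry → 0x067C
  0x067C + 0x8240 = 0x088BC
  0x88BC + 0x091B = 0x091D7
  0x91D7 + 0xBE5C = 0x15033 → wrap carry → 0x5034
One's-complement sum = 0x5034.
Checksum = ~0x5034 & 0xFFFF = 0xAFCB.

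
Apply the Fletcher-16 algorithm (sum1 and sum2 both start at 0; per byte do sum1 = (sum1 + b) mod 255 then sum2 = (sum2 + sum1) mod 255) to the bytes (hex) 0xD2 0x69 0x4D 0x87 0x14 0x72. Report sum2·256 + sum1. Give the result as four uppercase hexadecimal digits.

6697

Running sums (mod 255):
  after byte 0 (0xD2): sum1=210, sum2=210
  after byte 1 (0x69): sum1=60, sum2=15
  after byte 2 (0x4D): sum1=137, sum2=152
  after byte 3 (0x87): sum1=17, sum2=169
  after byte 4 (0x14): sum1=37, sum2=206
  after byte 5 (0x72): sum1=151, sum2=102
Checksum = sum2·256 + sum1 = 102·256 + 151 = 26263 = 0x6697.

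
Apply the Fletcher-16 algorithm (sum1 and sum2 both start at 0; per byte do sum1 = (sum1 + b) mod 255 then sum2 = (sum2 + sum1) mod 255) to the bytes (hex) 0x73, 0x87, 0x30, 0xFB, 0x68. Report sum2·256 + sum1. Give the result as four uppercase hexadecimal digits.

508F

Running sums (mod 255):
  after byte 0 (0x73): sum1=115, sum2=115
  after byte 1 (0x87): sum1=250, sum2=110
  after byte 2 (0x30): sum1=43, sum2=153
  after byte 3 (0xFB): sum1=39, sum2=192
  after byte 4 (0x68): sum1=143, sum2=80
Checksum = sum2·256 + sum1 = 80·256 + 143 = 20623 = 0x508F.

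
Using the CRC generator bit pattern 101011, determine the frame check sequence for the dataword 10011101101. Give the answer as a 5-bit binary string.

Append 5 zeros: 1001110110100000. Divide by 101011 (XOR where the leading bit is 1):
  pos 0: 100111 XOR 101011 = 001100
  pos 2: 110001 XOR 101011 = 011010
  pos 3: 110101 XOR 101011 = 011110
  pos 4: 111100 XOR 101011 = 010111
  pos 5: 101111 XOR 101011 = 000100
  pos 8: 100000 XOR 101011 = 001011
  pos 10: 101100 XOR 101011 = 000111
Remainder (last 5 bits) = 00111. This is the CRC / FCS.

00111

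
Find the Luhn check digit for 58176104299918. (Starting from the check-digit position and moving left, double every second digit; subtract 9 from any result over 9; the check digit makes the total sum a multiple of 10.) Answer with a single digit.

Partial digits right→left: 8 1 9 9 9 2 4 0 1 6 7 1 8 5
Double every second digit counting from the check-digit position (so the 1st, 3rd, 5th, ... of the partial from the right).
  doubled (with −9 where >9): 7 9 9 8 2 5 7 → sum 47
  kept as-is: 1 9 2 0 6 1 5 → sum 24
Total = 47 + 24 = 71.
Check digit = (10 − (71 mod 10)) mod 10 = 9.

9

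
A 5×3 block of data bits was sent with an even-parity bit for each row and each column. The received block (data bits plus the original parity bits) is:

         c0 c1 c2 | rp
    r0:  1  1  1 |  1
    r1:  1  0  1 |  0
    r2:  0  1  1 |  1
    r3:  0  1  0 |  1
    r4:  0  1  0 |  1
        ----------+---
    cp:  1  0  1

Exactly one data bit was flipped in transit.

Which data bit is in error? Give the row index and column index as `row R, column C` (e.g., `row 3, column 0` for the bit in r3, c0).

Recompute each row's even parity and compare to rp:
  r0: data parity 1, sent rp 1 → ok
  r1: data parity 0, sent rp 0 → ok
  r2: data parity 0, sent rp 1 → mismatch
  r3: data parity 1, sent rp 1 → ok
  r4: data parity 1, sent rp 1 → ok
Recompute each column's even parity and compare to cp:
  c0: data parity 0, sent cp 1 → mismatch
  c1: data parity 0, sent cp 0 → ok
  c2: data parity 1, sent cp 1 → ok
Exactly one row (r2) and one column (c0) fail → the flipped bit is at their intersection.

row 2, column 0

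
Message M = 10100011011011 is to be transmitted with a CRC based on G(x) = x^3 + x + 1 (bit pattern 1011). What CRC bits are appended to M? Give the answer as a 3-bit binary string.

Append 3 zeros: 10100011011011000. Divide by 1011 (XOR where the leading bit is 1):
  pos 0: 1010 XOR 1011 = 0001
  pos 3: 1001 XOR 1011 = 0010
  pos 5: 1010 XOR 1011 = 0001
  pos 8: 1110 XOR 1011 = 0101
  pos 9: 1011 XOR 1011 = 0000
  pos 13: 1000 XOR 1011 = 0011
Remainder (last 3 bits) = 011. This is the CRC / FCS.

011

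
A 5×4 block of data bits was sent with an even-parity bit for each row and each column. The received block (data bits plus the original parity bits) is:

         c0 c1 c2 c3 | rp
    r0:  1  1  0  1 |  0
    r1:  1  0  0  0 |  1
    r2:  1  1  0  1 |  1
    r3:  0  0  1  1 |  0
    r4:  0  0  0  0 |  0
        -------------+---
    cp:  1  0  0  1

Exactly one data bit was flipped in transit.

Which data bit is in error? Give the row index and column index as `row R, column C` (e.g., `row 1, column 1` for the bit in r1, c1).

row 0, column 2

Recompute each row's even parity and compare to rp:
  r0: data parity 1, sent rp 0 → mismatch
  r1: data parity 1, sent rp 1 → ok
  r2: data parity 1, sent rp 1 → ok
  r3: data parity 0, sent rp 0 → ok
  r4: data parity 0, sent rp 0 → ok
Recompute each column's even parity and compare to cp:
  c0: data parity 1, sent cp 1 → ok
  c1: data parity 0, sent cp 0 → ok
  c2: data parity 1, sent cp 0 → mismatch
  c3: data parity 1, sent cp 1 → ok
Exactly one row (r0) and one column (c2) fail → the flipped bit is at their intersection.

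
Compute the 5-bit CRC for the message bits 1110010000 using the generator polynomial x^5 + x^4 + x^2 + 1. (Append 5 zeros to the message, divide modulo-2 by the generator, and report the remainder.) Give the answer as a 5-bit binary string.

10010

Append 5 zeros: 111001000000000. Divide by 110101 (XOR where the leading bit is 1):
  pos 0: 111001 XOR 110101 = 001100
  pos 2: 110000 XOR 110101 = 000101
  pos 5: 101000 XOR 110101 = 011101
  pos 6: 111010 XOR 110101 = 001111
  pos 8: 111100 XOR 110101 = 001001
Remainder (last 5 bits) = 10010. This is the CRC / FCS.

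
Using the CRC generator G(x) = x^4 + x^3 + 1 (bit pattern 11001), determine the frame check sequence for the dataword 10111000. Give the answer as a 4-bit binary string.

0001

Append 4 zeros: 101110000000. Divide by 11001 (XOR where the leading bit is 1):
  pos 0: 10111 XOR 11001 = 01110
  pos 1: 11100 XOR 11001 = 00101
  pos 3: 10100 XOR 11001 = 01101
  pos 4: 11010 XOR 11001 = 00011
  pos 7: 11000 XOR 11001 = 00001
Remainder (last 4 bits) = 0001. This is the CRC / FCS.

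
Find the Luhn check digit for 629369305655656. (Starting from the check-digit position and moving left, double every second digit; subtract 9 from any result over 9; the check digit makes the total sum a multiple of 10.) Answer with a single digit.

Partial digits right→left: 6 5 6 5 5 6 5 0 3 9 6 3 9 2 6
Double every second digit counting from the check-digit position (so the 1st, 3rd, 5th, ... of the partial from the right).
  doubled (with −9 where >9): 3 3 1 1 6 3 9 3 → sum 29
  kept as-is: 5 5 6 0 9 3 2 → sum 30
Total = 29 + 30 = 59.
Check digit = (10 − (59 mod 10)) mod 10 = 1.

1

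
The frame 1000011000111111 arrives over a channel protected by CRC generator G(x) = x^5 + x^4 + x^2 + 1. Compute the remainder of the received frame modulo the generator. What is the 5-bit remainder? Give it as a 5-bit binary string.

10101

Modulo-2 division of 1000011000111111 by 110101:
  pos 0: 100001 XOR 110101 = 010100
  pos 1: 101001 XOR 110101 = 011100
  pos 2: 111000 XOR 110101 = 001101
  pos 4: 110100 XOR 110101 = 000001
  pos 9: 111111 XOR 110101 = 001010
Remainder = 10101 (nonzero — an error is detected).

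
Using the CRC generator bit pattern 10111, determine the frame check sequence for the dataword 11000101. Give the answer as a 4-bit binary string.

0011

Append 4 zeros: 110001010000. Divide by 10111 (XOR where the leading bit is 1):
  pos 0: 11000 XOR 10111 = 01111
  pos 1: 11111 XOR 10111 = 01000
  pos 2: 10000 XOR 10111 = 00111
  pos 4: 11110 XOR 10111 = 01001
  pos 5: 10010 XOR 10111 = 00101
  pos 7: 10100 XOR 10111 = 00011
Remainder (last 4 bits) = 0011. This is the CRC / FCS.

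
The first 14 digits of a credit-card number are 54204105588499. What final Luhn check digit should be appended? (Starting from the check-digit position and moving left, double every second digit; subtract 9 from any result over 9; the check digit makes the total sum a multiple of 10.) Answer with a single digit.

2

Partial digits right→left: 9 9 4 8 8 5 5 0 1 4 0 2 4 5
Double every second digit counting from the check-digit position (so the 1st, 3rd, 5th, ... of the partial from the right).
  doubled (with −9 where >9): 9 8 7 1 2 0 8 → sum 35
  kept as-is: 9 8 5 0 4 2 5 → sum 33
Total = 35 + 33 = 68.
Check digit = (10 − (68 mod 10)) mod 10 = 2.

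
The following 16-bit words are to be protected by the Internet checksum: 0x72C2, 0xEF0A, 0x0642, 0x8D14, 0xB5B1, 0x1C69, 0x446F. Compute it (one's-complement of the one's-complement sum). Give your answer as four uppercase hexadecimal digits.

One's-complement addition (fold any carry out of bit 15 back into bit 0):
  0x72C2 + 0xEF0A = 0x161CC → wrap carry → 0x61CD
  0x61CD + 0x0642 = 0x0680F
  0x680F + 0x8D14 = 0x0F523
  0xF523 + 0xB5B1 = 0x1AAD4 → wrap carry → 0xAAD5
  0xAAD5 + 0x1C69 = 0x0C73E
  0xC73E + 0x446F = 0x10BAD → wrap carry → 0x0BAE
One's-complement sum = 0x0BAE.
Checksum = ~0x0BAE & 0xFFFF = 0xF451.

F451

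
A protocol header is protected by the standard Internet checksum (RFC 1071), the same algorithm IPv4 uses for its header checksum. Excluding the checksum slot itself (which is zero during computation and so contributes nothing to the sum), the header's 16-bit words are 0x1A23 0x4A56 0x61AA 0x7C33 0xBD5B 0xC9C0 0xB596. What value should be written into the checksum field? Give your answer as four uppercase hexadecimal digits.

One's-complement addition (fold any carry out of bit 15 back into bit 0):
  0x1A23 + 0x4A56 = 0x06479
  0x6479 + 0x61AA = 0x0C623
  0xC623 + 0x7C33 = 0x14256 → wrap carry → 0x4257
  0x4257 + 0xBD5B = 0x0FFB2
  0xFFB2 + 0xC9C0 = 0x1C972 → wrap carry → 0xC973
  0xC973 + 0xB596 = 0x17F09 → wrap carry → 0x7F0A
One's-complement sum = 0x7F0A.
Checksum = ~0x7F0A & 0xFFFF = 0x80F5.

80F5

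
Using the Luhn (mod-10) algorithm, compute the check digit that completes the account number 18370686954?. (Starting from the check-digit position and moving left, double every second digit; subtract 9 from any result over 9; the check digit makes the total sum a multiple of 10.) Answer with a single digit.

Partial digits right→left: 4 5 9 6 8 6 0 7 3 8 1
Double every second digit counting from the check-digit position (so the 1st, 3rd, 5th, ... of the partial from the right).
  doubled (with −9 where >9): 8 9 7 0 6 2 → sum 32
  kept as-is: 5 6 6 7 8 → sum 32
Total = 32 + 32 = 64.
Check digit = (10 − (64 mod 10)) mod 10 = 6.

6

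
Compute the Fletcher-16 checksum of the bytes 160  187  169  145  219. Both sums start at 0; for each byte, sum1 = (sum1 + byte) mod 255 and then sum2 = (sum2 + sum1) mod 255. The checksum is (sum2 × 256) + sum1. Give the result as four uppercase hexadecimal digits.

Running sums (mod 255):
  after byte 0 (160): sum1=160, sum2=160
  after byte 1 (187): sum1=92, sum2=252
  after byte 2 (169): sum1=6, sum2=3
  after byte 3 (145): sum1=151, sum2=154
  after byte 4 (219): sum1=115, sum2=14
Checksum = sum2·256 + sum1 = 14·256 + 115 = 3699 = 0x0E73.

0E73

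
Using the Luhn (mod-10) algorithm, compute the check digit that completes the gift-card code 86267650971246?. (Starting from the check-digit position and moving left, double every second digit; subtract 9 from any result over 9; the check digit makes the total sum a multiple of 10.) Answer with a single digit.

Partial digits right→left: 6 4 2 1 7 9 0 5 6 7 6 2 6 8
Double every second digit counting from the check-digit position (so the 1st, 3rd, 5th, ... of the partial from the right).
  doubled (with −9 where >9): 3 4 5 0 3 3 3 → sum 21
  kept as-is: 4 1 9 5 7 2 8 → sum 36
Total = 21 + 36 = 57.
Check digit = (10 − (57 mod 10)) mod 10 = 3.

3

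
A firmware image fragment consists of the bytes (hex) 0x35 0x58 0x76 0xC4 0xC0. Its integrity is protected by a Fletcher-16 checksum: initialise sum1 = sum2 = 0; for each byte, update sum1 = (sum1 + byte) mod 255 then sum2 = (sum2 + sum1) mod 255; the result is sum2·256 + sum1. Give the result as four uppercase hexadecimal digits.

Running sums (mod 255):
  after byte 0 (0x35): sum1=53, sum2=53
  after byte 1 (0x58): sum1=141, sum2=194
  after byte 2 (0x76): sum1=4, sum2=198
  after byte 3 (0xC4): sum1=200, sum2=143
  after byte 4 (0xC0): sum1=137, sum2=25
Checksum = sum2·256 + sum1 = 25·256 + 137 = 6537 = 0x1989.

1989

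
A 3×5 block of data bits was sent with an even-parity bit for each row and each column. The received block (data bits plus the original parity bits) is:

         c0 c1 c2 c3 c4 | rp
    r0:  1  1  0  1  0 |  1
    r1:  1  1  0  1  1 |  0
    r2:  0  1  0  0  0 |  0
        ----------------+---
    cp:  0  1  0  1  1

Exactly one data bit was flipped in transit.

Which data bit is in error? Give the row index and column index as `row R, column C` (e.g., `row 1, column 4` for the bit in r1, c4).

Recompute each row's even parity and compare to rp:
  r0: data parity 1, sent rp 1 → ok
  r1: data parity 0, sent rp 0 → ok
  r2: data parity 1, sent rp 0 → mismatch
Recompute each column's even parity and compare to cp:
  c0: data parity 0, sent cp 0 → ok
  c1: data parity 1, sent cp 1 → ok
  c2: data parity 0, sent cp 0 → ok
  c3: data parity 0, sent cp 1 → mismatch
  c4: data parity 1, sent cp 1 → ok
Exactly one row (r2) and one column (c3) fail → the flipped bit is at their intersection.

row 2, column 3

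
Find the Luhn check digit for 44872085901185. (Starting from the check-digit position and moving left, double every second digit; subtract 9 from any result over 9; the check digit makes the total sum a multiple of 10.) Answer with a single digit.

Partial digits right→left: 5 8 1 1 0 9 5 8 0 2 7 8 4 4
Double every second digit counting from the check-digit position (so the 1st, 3rd, 5th, ... of the partial from the right).
  doubled (with −9 where >9): 1 2 0 1 0 5 8 → sum 17
  kept as-is: 8 1 9 8 2 8 4 → sum 40
Total = 17 + 40 = 57.
Check digit = (10 − (57 mod 10)) mod 10 = 3.

3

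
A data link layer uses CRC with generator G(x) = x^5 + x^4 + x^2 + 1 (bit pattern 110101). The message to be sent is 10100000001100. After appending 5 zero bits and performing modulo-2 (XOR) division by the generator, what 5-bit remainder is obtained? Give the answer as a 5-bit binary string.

Append 5 zeros: 1010000000110000000. Divide by 110101 (XOR where the leading bit is 1):
  pos 0: 101000 XOR 110101 = 011101
  pos 1: 111010 XOR 110101 = 001111
  pos 3: 111100 XOR 110101 = 001001
  pos 5: 100101 XOR 110101 = 010000
  pos 6: 100001 XOR 110101 = 010100
  pos 7: 101000 XOR 110101 = 011101
  pos 8: 111010 XOR 110101 = 001111
  pos 10: 111100 XOR 110101 = 001001
  pos 12: 100100 XOR 110101 = 010001
  pos 13: 100010 XOR 110101 = 010111
Remainder (last 5 bits) = 10111. This is the CRC / FCS.

10111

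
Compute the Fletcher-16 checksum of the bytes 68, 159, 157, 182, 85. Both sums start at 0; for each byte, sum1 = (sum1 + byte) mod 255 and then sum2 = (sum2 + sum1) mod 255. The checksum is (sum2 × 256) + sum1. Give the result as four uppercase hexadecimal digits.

6F8D

Running sums (mod 255):
  after byte 0 (68): sum1=68, sum2=68
  after byte 1 (159): sum1=227, sum2=40
  after byte 2 (157): sum1=129, sum2=169
  after byte 3 (182): sum1=56, sum2=225
  after byte 4 (85): sum1=141, sum2=111
Checksum = sum2·256 + sum1 = 111·256 + 141 = 28557 = 0x6F8D.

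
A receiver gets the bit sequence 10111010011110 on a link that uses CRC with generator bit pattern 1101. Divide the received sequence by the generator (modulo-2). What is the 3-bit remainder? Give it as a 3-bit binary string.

Modulo-2 division of 10111010011110 by 1101:
  pos 0: 1011 XOR 1101 = 0110
  pos 1: 1101 XOR 1101 = 0000
  pos 6: 1001 XOR 1101 = 0100
  pos 7: 1001 XOR 1101 = 0100
  pos 8: 1001 XOR 1101 = 0100
  pos 9: 1001 XOR 1101 = 0100
  pos 10: 1000 XOR 1101 = 0101
Remainder = 101 (nonzero — an error is detected).

101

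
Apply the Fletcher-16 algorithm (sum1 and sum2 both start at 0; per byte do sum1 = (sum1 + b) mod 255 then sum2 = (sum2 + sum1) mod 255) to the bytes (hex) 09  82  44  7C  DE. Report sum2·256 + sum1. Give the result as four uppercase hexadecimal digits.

DB2B

Running sums (mod 255):
  after byte 0 (09): sum1=9, sum2=9
  after byte 1 (82): sum1=139, sum2=148
  after byte 2 (44): sum1=207, sum2=100
  after byte 3 (7C): sum1=76, sum2=176
  after byte 4 (DE): sum1=43, sum2=219
Checksum = sum2·256 + sum1 = 219·256 + 43 = 56107 = 0xDB2B.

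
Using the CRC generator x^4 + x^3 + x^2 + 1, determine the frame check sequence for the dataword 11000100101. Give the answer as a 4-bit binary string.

Append 4 zeros: 110001001010000. Divide by 11101 (XOR where the leading bit is 1):
  pos 0: 11000 XOR 11101 = 00101
  pos 2: 10110 XOR 11101 = 01011
  pos 3: 10110 XOR 11101 = 01011
  pos 4: 10111 XOR 11101 = 01010
  pos 5: 10100 XOR 11101 = 01001
  pos 6: 10011 XOR 11101 = 01110
  pos 7: 11100 XOR 11101 = 00001
Remainder (last 4 bits) = 1000. This is the CRC / FCS.

1000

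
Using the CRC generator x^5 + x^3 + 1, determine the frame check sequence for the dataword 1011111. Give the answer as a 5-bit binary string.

11110

Append 5 zeros: 101111100000. Divide by 101001 (XOR where the leading bit is 1):
  pos 0: 101111 XOR 101001 = 000110
  pos 3: 110100 XOR 101001 = 011101
  pos 4: 111010 XOR 101001 = 010011
  pos 5: 100110 XOR 101001 = 001111
Remainder (last 5 bits) = 11110. This is the CRC / FCS.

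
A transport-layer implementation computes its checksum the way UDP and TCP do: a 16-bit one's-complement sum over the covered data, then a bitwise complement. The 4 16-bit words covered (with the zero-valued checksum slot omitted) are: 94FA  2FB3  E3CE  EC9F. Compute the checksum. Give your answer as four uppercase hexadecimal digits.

One's-complement addition (fold any carry out of bit 15 back into bit 0):
  0x94FA + 0x2FB3 = 0x0C4AD
  0xC4AD + 0xE3CE = 0x1A87B → wrap carry → 0xA87C
  0xA87C + 0xEC9F = 0x1951B → wrap carry → 0x951C
One's-complement sum = 0x951C.
Checksum = ~0x951C & 0xFFFF = 0x6AE3.

6AE3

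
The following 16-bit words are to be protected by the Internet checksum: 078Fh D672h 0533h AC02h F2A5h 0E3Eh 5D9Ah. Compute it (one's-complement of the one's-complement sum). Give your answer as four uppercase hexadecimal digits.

124A

One's-complement addition (fold any carry out of bit 15 back into bit 0):
  0x078F + 0xD672 = 0x0DE01
  0xDE01 + 0x0533 = 0x0E334
  0xE334 + 0xAC02 = 0x18F36 → wrap carry → 0x8F37
  0x8F37 + 0xF2A5 = 0x181DC → wrap carry → 0x81DD
  0x81DD + 0x0E3E = 0x0901B
  0x901B + 0x5D9A = 0x0EDB5
One's-complement sum = 0xEDB5.
Checksum = ~0xEDB5 & 0xFFFF = 0x124A.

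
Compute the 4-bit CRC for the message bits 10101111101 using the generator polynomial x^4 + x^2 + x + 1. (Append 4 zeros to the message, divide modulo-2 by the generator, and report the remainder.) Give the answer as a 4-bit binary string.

Append 4 zeros: 101011111010000. Divide by 10111 (XOR where the leading bit is 1):
  pos 0: 10101 XOR 10111 = 00010
  pos 3: 10111 XOR 10111 = 00000
  pos 8: 10100 XOR 10111 = 00011
Remainder (last 4 bits) = 1100. This is the CRC / FCS.

1100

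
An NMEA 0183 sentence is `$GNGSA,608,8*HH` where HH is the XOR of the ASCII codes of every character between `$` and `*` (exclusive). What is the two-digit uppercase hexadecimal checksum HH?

5A

XOR the ASCII codes of the payload characters:
  'G' = 0x47 → acc = 0x47
  'N' = 0x4E → acc = 0x09
  'G' = 0x47 → acc = 0x4E
  'S' = 0x53 → acc = 0x1D
  'A' = 0x41 → acc = 0x5C
  ',' = 0x2C → acc = 0x70
  '6' = 0x36 → acc = 0x46
  '0' = 0x30 → acc = 0x76
  '8' = 0x38 → acc = 0x4E
  ',' = 0x2C → acc = 0x62
  '8' = 0x38 → acc = 0x5A
Checksum = 0x5A.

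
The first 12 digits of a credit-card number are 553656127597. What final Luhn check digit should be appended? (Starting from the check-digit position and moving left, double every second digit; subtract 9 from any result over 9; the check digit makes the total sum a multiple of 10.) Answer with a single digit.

3

Partial digits right→left: 7 9 5 7 2 1 6 5 6 3 5 5
Double every second digit counting from the check-digit position (so the 1st, 3rd, 5th, ... of the partial from the right).
  doubled (with −9 where >9): 5 1 4 3 3 1 → sum 17
  kept as-is: 9 7 1 5 3 5 → sum 30
Total = 17 + 30 = 47.
Check digit = (10 − (47 mod 10)) mod 10 = 3.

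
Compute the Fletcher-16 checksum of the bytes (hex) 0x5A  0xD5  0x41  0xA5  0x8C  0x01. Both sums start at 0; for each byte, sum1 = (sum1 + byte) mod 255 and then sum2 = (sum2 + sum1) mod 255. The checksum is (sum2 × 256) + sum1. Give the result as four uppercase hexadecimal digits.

Running sums (mod 255):
  after byte 0 (0x5A): sum1=90, sum2=90
  after byte 1 (0xD5): sum1=48, sum2=138
  after byte 2 (0x41): sum1=113, sum2=251
  after byte 3 (0xA5): sum1=23, sum2=19
  after byte 4 (0x8C): sum1=163, sum2=182
  after byte 5 (0x01): sum1=164, sum2=91
Checksum = sum2·256 + sum1 = 91·256 + 164 = 23460 = 0x5BA4.

5BA4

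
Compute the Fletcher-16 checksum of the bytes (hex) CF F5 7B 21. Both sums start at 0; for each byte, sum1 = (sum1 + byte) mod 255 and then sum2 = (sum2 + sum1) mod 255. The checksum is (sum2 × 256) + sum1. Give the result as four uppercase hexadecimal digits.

Running sums (mod 255):
  after byte 0 (CF): sum1=207, sum2=207
  after byte 1 (F5): sum1=197, sum2=149
  after byte 2 (7B): sum1=65, sum2=214
  after byte 3 (21): sum1=98, sum2=57
Checksum = sum2·256 + sum1 = 57·256 + 98 = 14690 = 0x3962.

3962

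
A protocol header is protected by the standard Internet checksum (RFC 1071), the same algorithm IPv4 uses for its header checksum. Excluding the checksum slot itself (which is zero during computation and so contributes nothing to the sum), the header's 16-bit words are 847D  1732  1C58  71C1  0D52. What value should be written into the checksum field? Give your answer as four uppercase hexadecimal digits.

C8E4

One's-complement addition (fold any carry out of bit 15 back into bit 0):
  0x847D + 0x1732 = 0x09BAF
  0x9BAF + 0x1C58 = 0x0B807
  0xB807 + 0x71C1 = 0x129C8 → wrap carry → 0x29C9
  0x29C9 + 0x0D52 = 0x0371B
One's-complement sum = 0x371B.
Checksum = ~0x371B & 0xFFFF = 0xC8E4.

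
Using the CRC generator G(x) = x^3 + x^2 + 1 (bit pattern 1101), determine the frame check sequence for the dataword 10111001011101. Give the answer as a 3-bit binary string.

Append 3 zeros: 10111001011101000. Divide by 1101 (XOR where the leading bit is 1):
  pos 0: 1011 XOR 1101 = 0110
  pos 1: 1101 XOR 1101 = 0000
  pos 7: 1011 XOR 1101 = 0110
  pos 8: 1101 XOR 1101 = 0000
  pos 13: 1000 XOR 1101 = 0101
Remainder (last 3 bits) = 101. This is the CRC / FCS.

101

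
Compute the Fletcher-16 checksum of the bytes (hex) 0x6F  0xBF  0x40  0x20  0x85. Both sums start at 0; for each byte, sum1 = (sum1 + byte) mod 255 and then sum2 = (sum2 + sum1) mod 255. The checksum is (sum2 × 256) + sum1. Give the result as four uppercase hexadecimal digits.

Running sums (mod 255):
  after byte 0 (0x6F): sum1=111, sum2=111
  after byte 1 (0xBF): sum1=47, sum2=158
  after byte 2 (0x40): sum1=111, sum2=14
  after byte 3 (0x20): sum1=143, sum2=157
  after byte 4 (0x85): sum1=21, sum2=178
Checksum = sum2·256 + sum1 = 178·256 + 21 = 45589 = 0xB215.

B215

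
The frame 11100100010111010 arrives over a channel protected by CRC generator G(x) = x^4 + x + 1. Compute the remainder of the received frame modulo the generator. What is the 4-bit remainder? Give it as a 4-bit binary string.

Modulo-2 division of 11100100010111010 by 10011:
  pos 0: 11100 XOR 10011 = 01111
  pos 1: 11111 XOR 10011 = 01100
  pos 2: 11000 XOR 10011 = 01011
  pos 3: 10110 XOR 10011 = 00101
  pos 5: 10101 XOR 10011 = 00110
  pos 7: 11001 XOR 10011 = 01010
  pos 8: 10101 XOR 10011 = 00110
  pos 10: 11010 XOR 10011 = 01001
  pos 11: 10011 XOR 10011 = 00000
Remainder = 0000 (zero — the frame passes the CRC check).

0000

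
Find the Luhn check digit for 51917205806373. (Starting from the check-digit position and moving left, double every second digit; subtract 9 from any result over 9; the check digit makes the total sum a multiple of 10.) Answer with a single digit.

Partial digits right→left: 3 7 3 6 0 8 5 0 2 7 1 9 1 5
Double every second digit counting from the check-digit position (so the 1st, 3rd, 5th, ... of the partial from the right).
  doubled (with −9 where >9): 6 6 0 1 4 2 2 → sum 21
  kept as-is: 7 6 8 0 7 9 5 → sum 42
Total = 21 + 42 = 63.
Check digit = (10 − (63 mod 10)) mod 10 = 7.

7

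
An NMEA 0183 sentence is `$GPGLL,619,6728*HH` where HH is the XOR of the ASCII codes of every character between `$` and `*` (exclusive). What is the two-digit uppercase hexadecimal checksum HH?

XOR the ASCII codes of the payload characters:
  'G' = 0x47 → acc = 0x47
  'P' = 0x50 → acc = 0x17
  'G' = 0x47 → acc = 0x50
  'L' = 0x4C → acc = 0x1C
  'L' = 0x4C → acc = 0x50
  ',' = 0x2C → acc = 0x7C
  '6' = 0x36 → acc = 0x4A
  '1' = 0x31 → acc = 0x7B
  '9' = 0x39 → acc = 0x42
  ',' = 0x2C → acc = 0x6E
  '6' = 0x36 → acc = 0x58
  '7' = 0x37 → acc = 0x6F
  '2' = 0x32 → acc = 0x5D
  '8' = 0x38 → acc = 0x65
Checksum = 0x65.

65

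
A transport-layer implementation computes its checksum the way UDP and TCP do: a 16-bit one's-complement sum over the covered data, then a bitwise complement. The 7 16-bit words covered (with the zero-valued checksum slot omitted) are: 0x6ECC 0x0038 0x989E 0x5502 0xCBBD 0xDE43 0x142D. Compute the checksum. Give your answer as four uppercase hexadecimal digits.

One's-complement addition (fold any carry out of bit 15 back into bit 0):
  0x6ECC + 0x0038 = 0x06F04
  0x6F04 + 0x989E = 0x107A2 → wrap carry → 0x07A3
  0x07A3 + 0x5502 = 0x05CA5
  0x5CA5 + 0xCBBD = 0x12862 → wrap carry → 0x2863
  0x2863 + 0xDE43 = 0x106A6 → wrap carry → 0x06A7
  0x06A7 + 0x142D = 0x01AD4
One's-complement sum = 0x1AD4.
Checksum = ~0x1AD4 & 0xFFFF = 0xE52B.

E52B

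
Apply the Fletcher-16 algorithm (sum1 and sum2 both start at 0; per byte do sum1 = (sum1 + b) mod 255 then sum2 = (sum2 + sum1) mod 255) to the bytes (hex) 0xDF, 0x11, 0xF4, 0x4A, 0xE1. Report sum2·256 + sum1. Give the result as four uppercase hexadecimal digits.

F812

Running sums (mod 255):
  after byte 0 (0xDF): sum1=223, sum2=223
  after byte 1 (0x11): sum1=240, sum2=208
  after byte 2 (0xF4): sum1=229, sum2=182
  after byte 3 (0x4A): sum1=48, sum2=230
  after byte 4 (0xE1): sum1=18, sum2=248
Checksum = sum2·256 + sum1 = 248·256 + 18 = 63506 = 0xF812.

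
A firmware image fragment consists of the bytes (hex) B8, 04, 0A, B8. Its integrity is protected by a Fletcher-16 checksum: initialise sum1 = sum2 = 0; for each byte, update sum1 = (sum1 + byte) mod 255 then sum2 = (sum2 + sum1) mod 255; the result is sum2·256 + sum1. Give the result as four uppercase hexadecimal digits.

BB7F

Running sums (mod 255):
  after byte 0 (B8): sum1=184, sum2=184
  after byte 1 (04): sum1=188, sum2=117
  after byte 2 (0A): sum1=198, sum2=60
  after byte 3 (B8): sum1=127, sum2=187
Checksum = sum2·256 + sum1 = 187·256 + 127 = 47999 = 0xBB7F.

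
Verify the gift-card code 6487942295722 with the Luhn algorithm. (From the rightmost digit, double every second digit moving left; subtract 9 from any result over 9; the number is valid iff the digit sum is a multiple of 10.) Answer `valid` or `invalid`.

From the right, keep odd positions and double even positions (subtract 9 from any doubled value over 9):
  doubled (positions 2,4,...): 4 1 4 8 5 8 → sum 30
  kept (positions 1,3,...): 2 7 9 2 9 8 6 → sum 43
Total = 73.
73 mod 10 = 3, so the number is invalid.

invalid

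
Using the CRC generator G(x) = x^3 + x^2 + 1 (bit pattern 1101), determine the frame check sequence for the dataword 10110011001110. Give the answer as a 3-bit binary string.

000

Append 3 zeros: 10110011001110000. Divide by 1101 (XOR where the leading bit is 1):
  pos 0: 1011 XOR 1101 = 0110
  pos 1: 1100 XOR 1101 = 0001
  pos 4: 1011 XOR 1101 = 0110
  pos 5: 1100 XOR 1101 = 0001
  pos 8: 1011 XOR 1101 = 0110
  pos 9: 1101 XOR 1101 = 0000
Remainder (last 3 bits) = 000. This is the CRC / FCS.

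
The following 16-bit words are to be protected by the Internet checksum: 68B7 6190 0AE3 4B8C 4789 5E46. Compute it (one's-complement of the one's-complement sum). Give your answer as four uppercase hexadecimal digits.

3979

One's-complement addition (fold any carry out of bit 15 back into bit 0):
  0x68B7 + 0x6190 = 0x0CA47
  0xCA47 + 0x0AE3 = 0x0D52A
  0xD52A + 0x4B8C = 0x120B6 → wrap carry → 0x20B7
  0x20B7 + 0x4789 = 0x06840
  0x6840 + 0x5E46 = 0x0C686
One's-complement sum = 0xC686.
Checksum = ~0xC686 & 0xFFFF = 0x3979.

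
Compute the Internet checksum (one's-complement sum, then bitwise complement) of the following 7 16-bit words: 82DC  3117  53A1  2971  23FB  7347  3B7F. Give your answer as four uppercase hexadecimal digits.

FC37

One's-complement addition (fold any carry out of bit 15 back into bit 0):
  0x82DC + 0x3117 = 0x0B3F3
  0xB3F3 + 0x53A1 = 0x10794 → wrap carry → 0x0795
  0x0795 + 0x2971 = 0x03106
  0x3106 + 0x23FB = 0x05501
  0x5501 + 0x7347 = 0x0C848
  0xC848 + 0x3B7F = 0x103C7 → wrap carry → 0x03C8
One's-complement sum = 0x03C8.
Checksum = ~0x03C8 & 0xFFFF = 0xFC37.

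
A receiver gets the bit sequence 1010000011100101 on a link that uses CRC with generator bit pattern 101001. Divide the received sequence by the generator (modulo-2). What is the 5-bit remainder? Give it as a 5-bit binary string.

00000

Modulo-2 division of 1010000011100101 by 101001:
  pos 0: 101000 XOR 101001 = 000001
  pos 5: 100111 XOR 101001 = 001110
  pos 7: 111000 XOR 101001 = 010001
  pos 8: 100011 XOR 101001 = 001010
  pos 10: 101001 XOR 101001 = 000000
Remainder = 00000 (zero — the frame passes the CRC check).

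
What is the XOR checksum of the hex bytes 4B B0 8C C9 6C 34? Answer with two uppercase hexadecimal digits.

XOR the bytes together:
  start with 0x4B
  0x4B ⊕ 0xB0 = 0xFB
  0xFB ⊕ 0x8C = 0x77
  0x77 ⊕ 0xC9 = 0xBE
  0xBE ⊕ 0x6C = 0xD2
  0xD2 ⊕ 0x34 = 0xE6

E6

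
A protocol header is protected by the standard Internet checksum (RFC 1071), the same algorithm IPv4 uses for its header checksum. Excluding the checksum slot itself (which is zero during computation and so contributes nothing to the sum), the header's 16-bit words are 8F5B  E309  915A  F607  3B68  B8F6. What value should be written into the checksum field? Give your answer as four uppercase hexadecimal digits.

One's-complement addition (fold any carry out of bit 15 back into bit 0):
  0x8F5B + 0xE309 = 0x17264 → wrap carry → 0x7265
  0x7265 + 0x915A = 0x103BF → wrap carry → 0x03C0
  0x03C0 + 0xF607 = 0x0F9C7
  0xF9C7 + 0x3B68 = 0x1352F → wrap carry → 0x3530
  0x3530 + 0xB8F6 = 0x0EE26
One's-complement sum = 0xEE26.
Checksum = ~0xEE26 & 0xFFFF = 0x11D9.

11D9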